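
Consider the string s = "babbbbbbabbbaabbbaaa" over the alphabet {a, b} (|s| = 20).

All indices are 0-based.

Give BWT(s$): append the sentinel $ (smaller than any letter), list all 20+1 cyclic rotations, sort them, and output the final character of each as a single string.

rank  rotation               last
    0  $babbbbbbabbbaabbbaaa  a
    1  a$babbbbbbabbbaabbbaa  a
    2  aa$babbbbbbabbbaabbba  a
    3  aaa$babbbbbbabbbaabbb  b
    4  aabbbaaa$babbbbbbabbb  b
    5  abbbaaa$babbbbbbabbba  a
    6  abbbaabbbaaa$babbbbbb  b
    7  abbbbbbabbbaabbbaaa$b  b
    8  baaa$babbbbbbabbbaabb  b
    9  baabbbaaa$babbbbbbabb  b
   10  babbbaabbbaaa$babbbbb  b
   11  babbbbbbabbbaabbbaaa$  $
   12  bbaaa$babbbbbbabbbaab  b
   13  bbaabbbaaa$babbbbbbab  b
   14  bbabbbaabbbaaa$babbbb  b
   15  bbbaaa$babbbbbbabbbaa  a
   16  bbbaabbbaaa$babbbbbba  a
   17  bbbabbbaabbbaaa$babbb  b
   18  bbbbabbbaabbbaaa$babb  b
   19  bbbbbabbbaabbbaaa$bab  b
   20  bbbbbbabbbaabbbaaa$ba  a

aaabbabbbbb$bbbaabbba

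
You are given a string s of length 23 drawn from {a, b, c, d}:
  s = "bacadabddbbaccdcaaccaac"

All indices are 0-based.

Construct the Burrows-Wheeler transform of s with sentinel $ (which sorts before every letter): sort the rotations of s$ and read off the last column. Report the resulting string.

cccdababc$bdaacdaaacadcb

rank  rotation                  last
    0  $bacadabddbbaccdcaaccaac  c
    1  aac$bacadabddbbaccdcaacc  c
    2  aaccaac$bacadabddbbaccdc  c
    3  abddbbaccdcaaccaac$bacad  d
    4  ac$bacadabddbbaccdcaacca  a
    5  acadabddbbaccdcaaccaac$b  b
    6  accaac$bacadabddbbaccdca  a
    7  accdcaaccaac$bacadabddbb  b
    8  adabddbbaccdcaaccaac$bac  c
    9  bacadabddbbaccdcaaccaac$  $
   10  baccdcaaccaac$bacadabddb  b
   11  bbaccdcaaccaac$bacadabdd  d
   12  bddbbaccdcaaccaac$bacada  a
   13  c$bacadabddbbaccdcaaccaa  a
   14  caac$bacadabddbbaccdcaac  c
   15  caaccaac$bacadabddbbaccd  d
   16  cadabddbbaccdcaaccaac$ba  a
   17  ccaac$bacadabddbbaccdcaa  a
   18  ccdcaaccaac$bacadabddbba  a
   19  cdcaaccaac$bacadabddbbac  c
   20  dabddbbaccdcaaccaac$baca  a
   21  dbbaccdcaaccaac$bacadabd  d
   22  dcaaccaac$bacadabddbbacc  c
   23  ddbbaccdcaaccaac$bacadab  b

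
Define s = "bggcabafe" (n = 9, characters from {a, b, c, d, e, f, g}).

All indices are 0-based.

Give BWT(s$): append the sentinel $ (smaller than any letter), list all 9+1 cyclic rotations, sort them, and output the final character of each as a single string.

rank  rotation    last
    0  $bggcabafe  e
    1  abafe$bggc  c
    2  afe$bggcab  b
    3  bafe$bggca  a
    4  bggcabafe$  $
    5  cabafe$bgg  g
    6  e$bggcabaf  f
    7  fe$bggcaba  a
    8  gcabafe$bg  g
    9  ggcabafe$b  b

ecba$gfagb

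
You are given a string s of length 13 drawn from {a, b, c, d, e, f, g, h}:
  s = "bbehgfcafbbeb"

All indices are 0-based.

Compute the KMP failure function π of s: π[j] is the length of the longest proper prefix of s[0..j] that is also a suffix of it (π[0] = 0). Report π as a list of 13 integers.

π[0] = 0
j=1 s[j]='b': π[1]=1 (border 'b')
j=2 s[j]='e': k: 1→0; π[2]=0 (border '')
j=3 s[j]='h': π[3]=0 (border '')
j=4 s[j]='g': π[4]=0 (border '')
j=5 s[j]='f': π[5]=0 (border '')
j=6 s[j]='c': π[6]=0 (border '')
j=7 s[j]='a': π[7]=0 (border '')
j=8 s[j]='f': π[8]=0 (border '')
j=9 s[j]='b': π[9]=1 (border 'b')
j=10 s[j]='b': π[10]=2 (border 'bb')
j=11 s[j]='e': π[11]=3 (border 'bbe')
j=12 s[j]='b': k: 3→0; π[12]=1 (border 'b')

[0, 1, 0, 0, 0, 0, 0, 0, 0, 1, 2, 3, 1]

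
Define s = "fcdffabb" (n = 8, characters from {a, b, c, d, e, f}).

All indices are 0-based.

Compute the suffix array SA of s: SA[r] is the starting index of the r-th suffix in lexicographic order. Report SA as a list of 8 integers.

[5, 7, 6, 1, 2, 4, 0, 3]

rank | idx | suffix
   0 |   5 | abb
   1 |   7 | b
   2 |   6 | bb
   3 |   1 | cdffabb
   4 |   2 | dffabb
   5 |   4 | fabb
   6 |   0 | fcdffabb
   7 |   3 | ffabb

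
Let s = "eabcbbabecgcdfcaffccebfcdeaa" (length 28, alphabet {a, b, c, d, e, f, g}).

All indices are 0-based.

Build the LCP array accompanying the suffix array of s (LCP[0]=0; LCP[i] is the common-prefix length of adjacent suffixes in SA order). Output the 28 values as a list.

[0, 1, 1, 2, 1, 0, 1, 1, 1, 1, 0, 1, 1, 1, 2, 1, 1, 0, 1, 0, 2, 1, 1, 0, 2, 2, 1, 0]

sorted suffixes:
  #0 SA[0]=27  'a'
  #1 SA[1]=26  'aa'
  #2 SA[2]=1  'abcbbabecgcdfcaffccebfcdeaa'
  #3 SA[3]=6  'abecgcdfcaffccebfcdeaa'
  #4 SA[4]=15  'affccebfcdeaa'
  #5 SA[5]=5  'babecgcdfcaffccebfcdeaa'
  #6 SA[6]=4  'bbabecgcdfcaffccebfcdeaa'
  #7 SA[7]=2  'bcbbabecgcdfcaffccebfcdeaa'
  #8 SA[8]=7  'becgcdfcaffccebfcdeaa'
  #9 SA[9]=21  'bfcdeaa'
  #10 SA[10]=14  'caffccebfcdeaa'
  #11 SA[11]=3  'cbbabecgcdfcaffccebfcdeaa'
  #12 SA[12]=18  'ccebfcdeaa'
  #13 SA[13]=23  'cdeaa'
  #14 SA[14]=11  'cdfcaffccebfcdeaa'
  #15 SA[15]=19  'cebfcdeaa'
  #16 SA[16]=9  'cgcdfcaffccebfcdeaa'
  #17 SA[17]=24  'deaa'
  #18 SA[18]=12  'dfcaffccebfcdeaa'
  #19 SA[19]=25  'eaa'
  #20 SA[20]=0  'eabcbbabecgcdfcaffccebfcdeaa'
  #21 SA[21]=20  'ebfcdeaa'
  #22 SA[22]=8  'ecgcdfcaffccebfcdeaa'
  #23 SA[23]=13  'fcaffccebfcdeaa'
  #24 SA[24]=17  'fccebfcdeaa'
  #25 SA[25]=22  'fcdeaa'
  #26 SA[26]=16  'ffccebfcdeaa'
  #27 SA[27]=10  'gcdfcaffccebfcdeaa'

SA = [27, 26, 1, 6, 15, 5, 4, 2, 7, 21, 14, 3, 18, 23, 11, 19, 9, 24, 12, 25, 0, 20, 8, 13, 17, 22, 16, 10]
[i] adj suffixes → lcp
  [1] 27/26 → 1 ('a')
  [2] 26/1 → 1 ('a')
  [3] 1/6 → 2 ('ab')
  [4] 6/15 → 1 ('a')
  [5] 15/5 → 0 ('')
  [6] 5/4 → 1 ('b')
  [7] 4/2 → 1 ('b')
  [8] 2/7 → 1 ('b')
  [9] 7/21 → 1 ('b')
  [10] 21/14 → 0 ('')
  [11] 14/3 → 1 ('c')
  [12] 3/18 → 1 ('c')
  [13] 18/23 → 1 ('c')
  [14] 23/11 → 2 ('cd')
  [15] 11/19 → 1 ('c')
  [16] 19/9 → 1 ('c')
  [17] 9/24 → 0 ('')
  [18] 24/12 → 1 ('d')
  [19] 12/25 → 0 ('')
  [20] 25/0 → 2 ('ea')
  [21] 0/20 → 1 ('e')
  [22] 20/8 → 1 ('e')
  [23] 8/13 → 0 ('')
  [24] 13/17 → 2 ('fc')
  [25] 17/22 → 2 ('fc')
  [26] 22/16 → 1 ('f')
  [27] 16/10 → 0 ('')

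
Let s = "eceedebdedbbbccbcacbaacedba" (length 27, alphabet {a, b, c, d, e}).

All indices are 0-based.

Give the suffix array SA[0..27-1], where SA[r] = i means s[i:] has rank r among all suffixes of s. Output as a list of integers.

[26, 20, 17, 21, 25, 19, 10, 11, 15, 12, 6, 16, 18, 14, 13, 22, 1, 24, 9, 4, 7, 5, 0, 23, 8, 3, 2]

rank | idx | suffix
   0 |  26 | a
   1 |  20 | aacedba
   2 |  17 | acbaacedba
   3 |  21 | acedba
   4 |  25 | ba
   5 |  19 | baacedba
   6 |  10 | bbbccbcacbaacedba
   7 |  11 | bbccbcacbaacedba
   8 |  15 | bcacbaacedba
   9 |  12 | bccbcacbaacedba
  10 |   6 | bdedbbbccbcacbaacedba
  11 |  16 | cacbaacedba
  12 |  18 | cbaacedba
  13 |  14 | cbcacbaacedba
  14 |  13 | ccbcacbaacedba
  15 |  22 | cedba
  16 |   1 | ceedebdedbbbccbcacbaacedba
  17 |  24 | dba
  18 |   9 | dbbbccbcacbaacedba
  19 |   4 | debdedbbbccbcacbaacedba
  20 |   7 | dedbbbccbcacbaacedba
  21 |   5 | ebdedbbbccbcacbaacedba
  22 |   0 | eceedebdedbbbccbcacbaacedba
  23 |  23 | edba
  24 |   8 | edbbbccbcacbaacedba
  25 |   3 | edebdedbbbccbcacbaacedba
  26 |   2 | eedebdedbbbccbcacbaacedba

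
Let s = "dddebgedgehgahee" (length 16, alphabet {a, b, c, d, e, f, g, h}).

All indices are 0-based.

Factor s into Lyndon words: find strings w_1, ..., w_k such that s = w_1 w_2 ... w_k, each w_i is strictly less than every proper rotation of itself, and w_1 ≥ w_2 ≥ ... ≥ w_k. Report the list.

["ddde", "bgedgehg", "ahee"]

emit factor 1: 'ddde' (i=0, period=4)
emit factor 2: 'bgedgehg' (i=4, period=8)
emit factor 3: 'ahee' (i=12, period=4)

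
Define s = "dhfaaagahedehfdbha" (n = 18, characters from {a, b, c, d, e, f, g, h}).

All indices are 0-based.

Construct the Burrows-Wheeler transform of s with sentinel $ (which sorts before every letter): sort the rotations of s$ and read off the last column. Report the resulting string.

ahfaagdfe$hdhhabade

rank  rotation             last
    0  $dhfaaagahedehfdbha  a
    1  a$dhfaaagahedehfdbh  h
    2  aaagahedehfdbha$dhf  f
    3  aagahedehfdbha$dhfa  a
    4  agahedehfdbha$dhfaa  a
    5  ahedehfdbha$dhfaaag  g
    6  bha$dhfaaagahedehfd  d
    7  dbha$dhfaaagahedehf  f
    8  dehfdbha$dhfaaagahe  e
    9  dhfaaagahedehfdbha$  $
   10  edehfdbha$dhfaaagah  h
   11  ehfdbha$dhfaaagahed  d
   12  faaagahedehfdbha$dh  h
   13  fdbha$dhfaaagahedeh  h
   14  gahedehfdbha$dhfaaa  a
   15  ha$dhfaaagahedehfdb  b
   16  hedehfdbha$dhfaaaga  a
   17  hfaaagahedehfdbha$d  d
   18  hfdbha$dhfaaagahede  e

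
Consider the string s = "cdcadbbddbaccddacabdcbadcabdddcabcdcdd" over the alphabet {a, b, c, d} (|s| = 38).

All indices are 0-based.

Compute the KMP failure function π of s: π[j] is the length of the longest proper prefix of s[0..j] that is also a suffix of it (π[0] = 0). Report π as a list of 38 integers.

[0, 0, 1, 0, 0, 0, 0, 0, 0, 0, 0, 1, 1, 2, 0, 0, 1, 0, 0, 0, 1, 0, 0, 0, 1, 0, 0, 0, 0, 0, 1, 0, 0, 1, 2, 3, 2, 0]

π[0] = 0
j=1 s[j]='d': π[1]=0 (border '')
j=2 s[j]='c': π[2]=1 (border 'c')
j=3 s[j]='a': k: 1→0; π[3]=0 (border '')
j=4 s[j]='d': π[4]=0 (border '')
j=5 s[j]='b': π[5]=0 (border '')
j=6 s[j]='b': π[6]=0 (border '')
j=7 s[j]='d': π[7]=0 (border '')
j=8 s[j]='d': π[8]=0 (border '')
j=9 s[j]='b': π[9]=0 (border '')
j=10 s[j]='a': π[10]=0 (border '')
j=11 s[j]='c': π[11]=1 (border 'c')
j=12 s[j]='c': k: 1→0; π[12]=1 (border 'c')
j=13 s[j]='d': π[13]=2 (border 'cd')
j=14 s[j]='d': k: 2→0; π[14]=0 (border '')
j=15 s[j]='a': π[15]=0 (border '')
j=16 s[j]='c': π[16]=1 (border 'c')
j=17 s[j]='a': k: 1→0; π[17]=0 (border '')
j=18 s[j]='b': π[18]=0 (border '')
j=19 s[j]='d': π[19]=0 (border '')
j=20 s[j]='c': π[20]=1 (border 'c')
j=21 s[j]='b': k: 1→0; π[21]=0 (border '')
j=22 s[j]='a': π[22]=0 (border '')
j=23 s[j]='d': π[23]=0 (border '')
j=24 s[j]='c': π[24]=1 (border 'c')
j=25 s[j]='a': k: 1→0; π[25]=0 (border '')
j=26 s[j]='b': π[26]=0 (border '')
j=27 s[j]='d': π[27]=0 (border '')
j=28 s[j]='d': π[28]=0 (border '')
j=29 s[j]='d': π[29]=0 (border '')
j=30 s[j]='c': π[30]=1 (border 'c')
j=31 s[j]='a': k: 1→0; π[31]=0 (border '')
j=32 s[j]='b': π[32]=0 (border '')
j=33 s[j]='c': π[33]=1 (border 'c')
j=34 s[j]='d': π[34]=2 (border 'cd')
j=35 s[j]='c': π[35]=3 (border 'cdc')
j=36 s[j]='d': k: 3→1; π[36]=2 (border 'cd')
j=37 s[j]='d': k: 2→0; π[37]=0 (border '')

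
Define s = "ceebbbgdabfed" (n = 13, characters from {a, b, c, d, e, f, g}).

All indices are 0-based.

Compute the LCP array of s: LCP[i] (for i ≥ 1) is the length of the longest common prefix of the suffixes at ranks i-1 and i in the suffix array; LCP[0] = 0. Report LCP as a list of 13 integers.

rank→(start, suffix):
  0 → (8, 'abfed')
  1 → (3, 'bbbgdabfed')
  2 → (4, 'bbgdabfed')
  3 → (9, 'bfed')
  4 → (5, 'bgdabfed')
  5 → (0, 'ceebbbgdabfed')
  6 → (12, 'd')
  7 → (7, 'dabfed')
  8 → (2, 'ebbbgdabfed')
  9 → (11, 'ed')
  10 → (1, 'eebbbgdabfed')
  11 → (10, 'fed')
  12 → (6, 'gdabfed')

SA = [8, 3, 4, 9, 5, 0, 12, 7, 2, 11, 1, 10, 6]
rank  pair      lcp
   1  s[8:],s[3:]  0  ''
   2  s[3:],s[4:]  2  'bb'
   3  s[4:],s[9:]  1  'b'
   4  s[9:],s[5:]  1  'b'
   5  s[5:],s[0:]  0  ''
   6  s[0:],s[12:]  0  ''
   7  s[12:],s[7:]  1  'd'
   8  s[7:],s[2:]  0  ''
   9  s[2:],s[11:]  1  'e'
  10  s[11:],s[1:]  1  'e'
  11  s[1:],s[10:]  0  ''
  12  s[10:],s[6:]  0  ''

[0, 0, 2, 1, 1, 0, 0, 1, 0, 1, 1, 0, 0]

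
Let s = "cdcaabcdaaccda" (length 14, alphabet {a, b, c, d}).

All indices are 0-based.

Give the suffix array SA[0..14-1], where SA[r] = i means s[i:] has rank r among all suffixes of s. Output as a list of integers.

rank | idx | suffix
   0 |  13 | a
   1 |   3 | aabcdaaccda
   2 |   8 | aaccda
   3 |   4 | abcdaaccda
   4 |   9 | accda
   5 |   5 | bcdaaccda
   6 |   2 | caabcdaaccda
   7 |  10 | ccda
   8 |  11 | cda
   9 |   6 | cdaaccda
  10 |   0 | cdcaabcdaaccda
  11 |  12 | da
  12 |   7 | daaccda
  13 |   1 | dcaabcdaaccda

[13, 3, 8, 4, 9, 5, 2, 10, 11, 6, 0, 12, 7, 1]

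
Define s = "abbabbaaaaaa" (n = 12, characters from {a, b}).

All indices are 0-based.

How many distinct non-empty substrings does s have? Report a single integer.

52

rank | idx | suffix
   0 |  11 | a
   1 |  10 | aa
   2 |   9 | aaa
   3 |   8 | aaaa
   4 |   7 | aaaaa
   5 |   6 | aaaaaa
   6 |   3 | abbaaaaaa
   7 |   0 | abbabbaaaaaa
   8 |   5 | baaaaaa
   9 |   2 | babbaaaaaa
  10 |   4 | bbaaaaaa
  11 |   1 | bbabbaaaaaa

SA = [11, 10, 9, 8, 7, 6, 3, 0, 5, 2, 4, 1]
[i] adj suffixes → lcp
  [1] 11/10 → 1 ('a')
  [2] 10/9 → 2 ('aa')
  [3] 9/8 → 3 ('aaa')
  [4] 8/7 → 4 ('aaaa')
  [5] 7/6 → 5 ('aaaaa')
  [6] 6/3 → 1 ('a')
  [7] 3/0 → 4 ('abba')
  [8] 0/5 → 0 ('')
  [9] 5/2 → 2 ('ba')
  [10] 2/4 → 1 ('b')
  [11] 4/1 → 3 ('bba')

n(n+1)/2 = 12·13/2 = 78
Σ LCP = 0 + 1 + 2 + 3 + 4 + 5 + 1 + 4 + 0 + 2 + 1 + 3 = 26
distinct = 78 − 26 = 52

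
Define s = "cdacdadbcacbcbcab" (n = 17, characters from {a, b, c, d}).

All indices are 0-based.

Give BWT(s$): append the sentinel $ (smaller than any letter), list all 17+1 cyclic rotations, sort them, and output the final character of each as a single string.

bccddacdcbbba$acca

rank  rotation            last
    0  $cdacdadbcacbcbcab  b
    1  ab$cdacdadbcacbcbc  c
    2  acbcbcab$cdacdadbc  c
    3  acdadbcacbcbcab$cd  d
    4  adbcacbcbcab$cdacd  d
    5  b$cdacdadbcacbcbca  a
    6  bcab$cdacdadbcacbc  c
    7  bcacbcbcab$cdacdad  d
    8  bcbcab$cdacdadbcac  c
    9  cab$cdacdadbcacbcb  b
   10  cacbcbcab$cdacdadb  b
   11  cbcab$cdacdadbcacb  b
   12  cbcbcab$cdacdadbca  a
   13  cdacdadbcacbcbcab$  $
   14  cdadbcacbcbcab$cda  a
   15  dacdadbcacbcbcab$c  c
   16  dadbcacbcbcab$cdac  c
   17  dbcacbcbcab$cdacda  a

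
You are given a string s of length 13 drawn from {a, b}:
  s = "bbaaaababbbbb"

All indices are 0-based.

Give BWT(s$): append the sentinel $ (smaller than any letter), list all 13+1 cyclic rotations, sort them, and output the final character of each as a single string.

rank  rotation        last
    0  $bbaaaababbbbb  b
    1  aaaababbbbb$bb  b
    2  aaababbbbb$bba  a
    3  aababbbbb$bbaa  a
    4  ababbbbb$bbaaa  a
    5  abbbbb$bbaaaab  b
    6  b$bbaaaababbbb  b
    7  baaaababbbbb$b  b
    8  babbbbb$bbaaaa  a
    9  bb$bbaaaababbb  b
   10  bbaaaababbbbb$  $
   11  bbb$bbaaaababb  b
   12  bbbb$bbaaaabab  b
   13  bbbbb$bbaaaaba  a

bbaaabbbab$bba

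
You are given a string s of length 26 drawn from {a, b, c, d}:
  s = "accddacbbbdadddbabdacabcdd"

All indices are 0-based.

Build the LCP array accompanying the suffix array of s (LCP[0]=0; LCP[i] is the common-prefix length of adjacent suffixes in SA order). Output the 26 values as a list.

rank→(start, suffix):
  0 → (21, 'abcdd')
  1 → (16, 'abdacabcdd')
  2 → (19, 'acabcdd')
  3 → (5, 'acbbbdadddbabdacabcdd')
  4 → (0, 'accddacbbbdadddbabdacabcdd')
  5 → (11, 'adddbabdacabcdd')
  6 → (15, 'babdacabcdd')
  7 → (7, 'bbbdadddbabdacabcdd')
  8 → (8, 'bbdadddbabdacabcdd')
  9 → (22, 'bcdd')
  10 → (17, 'bdacabcdd')
  11 → (9, 'bdadddbabdacabcdd')
  12 → (20, 'cabcdd')
  13 → (6, 'cbbbdadddbabdacabcdd')
  14 → (1, 'ccddacbbbdadddbabdacabcdd')
  15 → (23, 'cdd')
  16 → (2, 'cddacbbbdadddbabdacabcdd')
  17 → (25, 'd')
  18 → (18, 'dacabcdd')
  19 → (4, 'dacbbbdadddbabdacabcdd')
  20 → (10, 'dadddbabdacabcdd')
  21 → (14, 'dbabdacabcdd')
  22 → (24, 'dd')
  23 → (3, 'ddacbbbdadddbabdacabcdd')
  24 → (13, 'ddbabdacabcdd')
  25 → (12, 'dddbabdacabcdd')

SA = [21, 16, 19, 5, 0, 11, 15, 7, 8, 22, 17, 9, 20, 6, 1, 23, 2, 25, 18, 4, 10, 14, 24, 3, 13, 12]
rank  pair      lcp
   1  s[21:],s[16:]  2  'ab'
   2  s[16:],s[19:]  1  'a'
   3  s[19:],s[5:]  2  'ac'
   4  s[5:],s[0:]  2  'ac'
   5  s[0:],s[11:]  1  'a'
   6  s[11:],s[15:]  0  ''
   7  s[15:],s[7:]  1  'b'
   8  s[7:],s[8:]  2  'bb'
   9  s[8:],s[22:]  1  'b'
  10  s[22:],s[17:]  1  'b'
  11  s[17:],s[9:]  3  'bda'
  12  s[9:],s[20:]  0  ''
  13  s[20:],s[6:]  1  'c'
  14  s[6:],s[1:]  1  'c'
  15  s[1:],s[23:]  1  'c'
  16  s[23:],s[2:]  3  'cdd'
  17  s[2:],s[25:]  0  ''
  18  s[25:],s[18:]  1  'd'
  19  s[18:],s[4:]  3  'dac'
  20  s[4:],s[10:]  2  'da'
  21  s[10:],s[14:]  1  'd'
  22  s[14:],s[24:]  1  'd'
  23  s[24:],s[3:]  2  'dd'
  24  s[3:],s[13:]  2  'dd'
  25  s[13:],s[12:]  2  'dd'

[0, 2, 1, 2, 2, 1, 0, 1, 2, 1, 1, 3, 0, 1, 1, 1, 3, 0, 1, 3, 2, 1, 1, 2, 2, 2]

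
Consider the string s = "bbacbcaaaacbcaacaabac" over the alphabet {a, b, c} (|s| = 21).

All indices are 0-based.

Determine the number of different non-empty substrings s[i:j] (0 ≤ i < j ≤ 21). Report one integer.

187

rank→(start, suffix):
  0 → (6, 'aaaacbcaacaabac')
  1 → (7, 'aaacbcaacaabac')
  2 → (16, 'aabac')
  3 → (13, 'aacaabac')
  4 → (8, 'aacbcaacaabac')
  5 → (17, 'abac')
  6 → (19, 'ac')
  7 → (14, 'acaabac')
  8 → (2, 'acbcaaaacbcaacaabac')
  9 → (9, 'acbcaacaabac')
  10 → (18, 'bac')
  11 → (1, 'bacbcaaaacbcaacaabac')
  12 → (0, 'bbacbcaaaacbcaacaabac')
  13 → (4, 'bcaaaacbcaacaabac')
  14 → (11, 'bcaacaabac')
  15 → (20, 'c')
  16 → (5, 'caaaacbcaacaabac')
  17 → (15, 'caabac')
  18 → (12, 'caacaabac')
  19 → (3, 'cbcaaaacbcaacaabac')
  20 → (10, 'cbcaacaabac')

SA = [6, 7, 16, 13, 8, 17, 19, 14, 2, 9, 18, 1, 0, 4, 11, 20, 5, 15, 12, 3, 10]
[i] adj suffixes → lcp
  [1] 6/7 → 3 ('aaa')
  [2] 7/16 → 2 ('aa')
  [3] 16/13 → 2 ('aa')
  [4] 13/8 → 3 ('aac')
  [5] 8/17 → 1 ('a')
  [6] 17/19 → 1 ('a')
  [7] 19/14 → 2 ('ac')
  [8] 14/2 → 2 ('ac')
  [9] 2/9 → 6 ('acbcaa')
  [10] 9/18 → 0 ('')
  [11] 18/1 → 3 ('bac')
  [12] 1/0 → 1 ('b')
  [13] 0/4 → 1 ('b')
  [14] 4/11 → 4 ('bcaa')
  [15] 11/20 → 0 ('')
  [16] 20/5 → 1 ('c')
  [17] 5/15 → 3 ('caa')
  [18] 15/12 → 3 ('caa')
  [19] 12/3 → 1 ('c')
  [20] 3/10 → 5 ('cbcaa')

n(n+1)/2 = 21·22/2 = 231
Σ LCP = 0 + 3 + 2 + 2 + 3 + 1 + 1 + 2 + 2 + 6 + 0 + 3 + 1 + 1 + 4 + 0 + 1 + 3 + 3 + 1 + 5 = 44
distinct = 231 − 44 = 187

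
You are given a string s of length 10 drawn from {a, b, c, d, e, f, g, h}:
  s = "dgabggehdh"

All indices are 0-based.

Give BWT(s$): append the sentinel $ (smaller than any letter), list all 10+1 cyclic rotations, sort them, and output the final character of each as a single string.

hga$hgdgbde

rank  rotation     last
    0  $dgabggehdh  h
    1  abggehdh$dg  g
    2  bggehdh$dga  a
    3  dgabggehdh$  $
    4  dh$dgabggeh  h
    5  ehdh$dgabgg  g
    6  gabggehdh$d  d
    7  gehdh$dgabg  g
    8  ggehdh$dgab  b
    9  h$dgabggehd  d
   10  hdh$dgabgge  e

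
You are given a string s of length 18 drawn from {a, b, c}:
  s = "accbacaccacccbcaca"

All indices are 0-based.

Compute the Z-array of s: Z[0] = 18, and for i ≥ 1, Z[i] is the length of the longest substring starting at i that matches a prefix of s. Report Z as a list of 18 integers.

[18, 0, 0, 0, 2, 0, 3, 0, 0, 3, 0, 0, 0, 0, 0, 2, 0, 1]

Z[0]=18
i=1: outside box; Z[1]=0
i=2: outside box; Z[2]=0
i=3: outside box; Z[3]=0
i=4: outside box; Z[4]=2 extend→box=[4,6)
i=5: min(r-i=1, Z[1]=0)=0; Z[5]=0
i=6: outside box; Z[6]=3 extend→box=[6,9)
i=7: min(r-i=2, Z[1]=0)=0; Z[7]=0
i=8: min(r-i=1, Z[2]=0)=0; Z[8]=0
i=9: outside box; Z[9]=3 extend→box=[9,12)
i=10: min(r-i=2, Z[1]=0)=0; Z[10]=0
i=11: min(r-i=1, Z[2]=0)=0; Z[11]=0
i=12: outside box; Z[12]=0
i=13: outside box; Z[13]=0
i=14: outside box; Z[14]=0
i=15: outside box; Z[15]=2 extend→box=[15,17)
i=16: min(r-i=1, Z[1]=0)=0; Z[16]=0
i=17: outside box; Z[17]=1 extend→box=[17,18)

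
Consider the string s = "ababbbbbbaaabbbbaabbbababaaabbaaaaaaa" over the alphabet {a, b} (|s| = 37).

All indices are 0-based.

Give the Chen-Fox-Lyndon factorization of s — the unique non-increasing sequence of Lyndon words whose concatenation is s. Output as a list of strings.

emit factor 1: 'ababbbbbb' (i=0, period=9)
emit factor 2: 'aaabbbbaabbbabab' (i=9, period=16)
emit factor 3: 'aaabb' (i=25, period=5)
emit factor 4: 'a' (i=30, period=1)
emit factor 5: 'a' (i=31, period=1)
emit factor 6: 'a' (i=32, period=1)
emit factor 7: 'a' (i=33, period=1)
emit factor 8: 'a' (i=34, period=1)
emit factor 9: 'a' (i=35, period=1)
emit factor 10: 'a' (i=36, period=1)

["ababbbbbb", "aaabbbbaabbbabab", "aaabb", "a", "a", "a", "a", "a", "a", "a"]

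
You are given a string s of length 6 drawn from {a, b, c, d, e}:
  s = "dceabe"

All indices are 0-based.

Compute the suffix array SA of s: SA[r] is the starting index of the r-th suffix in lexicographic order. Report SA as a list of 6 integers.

sorted suffixes:
  #0 SA[0]=3  'abe'
  #1 SA[1]=4  'be'
  #2 SA[2]=1  'ceabe'
  #3 SA[3]=0  'dceabe'
  #4 SA[4]=5  'e'
  #5 SA[5]=2  'eabe'

[3, 4, 1, 0, 5, 2]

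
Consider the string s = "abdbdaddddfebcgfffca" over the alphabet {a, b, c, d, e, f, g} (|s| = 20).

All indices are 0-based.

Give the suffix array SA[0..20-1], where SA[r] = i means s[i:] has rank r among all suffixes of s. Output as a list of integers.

[19, 0, 5, 12, 3, 1, 18, 13, 4, 2, 6, 7, 8, 9, 11, 17, 10, 16, 15, 14]

rank | idx | suffix
   0 |  19 | a
   1 |   0 | abdbdaddddfebcgfffca
   2 |   5 | addddfebcgfffca
   3 |  12 | bcgfffca
   4 |   3 | bdaddddfebcgfffca
   5 |   1 | bdbdaddddfebcgfffca
   6 |  18 | ca
   7 |  13 | cgfffca
   8 |   4 | daddddfebcgfffca
   9 |   2 | dbdaddddfebcgfffca
  10 |   6 | ddddfebcgfffca
  11 |   7 | dddfebcgfffca
  12 |   8 | ddfebcgfffca
  13 |   9 | dfebcgfffca
  14 |  11 | ebcgfffca
  15 |  17 | fca
  16 |  10 | febcgfffca
  17 |  16 | ffca
  18 |  15 | fffca
  19 |  14 | gfffca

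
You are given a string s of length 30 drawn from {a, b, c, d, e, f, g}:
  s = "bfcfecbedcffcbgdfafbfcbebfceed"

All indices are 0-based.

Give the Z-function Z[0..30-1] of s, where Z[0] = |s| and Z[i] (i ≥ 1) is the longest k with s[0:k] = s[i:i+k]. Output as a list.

Z[0]=30
i=1: i≥r, start 0; Z[1]=0
i=2: i≥r, start 0; Z[2]=0
i=3: i≥r, start 0; Z[3]=0
i=4: i≥r, start 0; Z[4]=0
i=5: i≥r, start 0; Z[5]=0
i=6: i≥r, start 0; Z[6]=1 extend→box=[6,7)
i=7: i≥r, start 0; Z[7]=0
i=8: i≥r, start 0; Z[8]=0
i=9: i≥r, start 0; Z[9]=0
i=10: i≥r, start 0; Z[10]=0
i=11: i≥r, start 0; Z[11]=0
i=12: i≥r, start 0; Z[12]=0
i=13: i≥r, start 0; Z[13]=1 extend→box=[13,14)
i=14: i≥r, start 0; Z[14]=0
i=15: i≥r, start 0; Z[15]=0
i=16: i≥r, start 0; Z[16]=0
i=17: i≥r, start 0; Z[17]=0
i=18: i≥r, start 0; Z[18]=0
i=19: i≥r, start 0; Z[19]=3 extend→box=[19,22)
i=20: min(r-i=2, Z[1]=0)=0; Z[20]=0
i=21: min(r-i=1, Z[2]=0)=0; Z[21]=0
i=22: i≥r, start 0; Z[22]=1 extend→box=[22,23)
i=23: i≥r, start 0; Z[23]=0
i=24: i≥r, start 0; Z[24]=3 extend→box=[24,27)
i=25: min(r-i=2, Z[1]=0)=0; Z[25]=0
i=26: min(r-i=1, Z[2]=0)=0; Z[26]=0
i=27: i≥r, start 0; Z[27]=0
i=28: i≥r, start 0; Z[28]=0
i=29: i≥r, start 0; Z[29]=0

[30, 0, 0, 0, 0, 0, 1, 0, 0, 0, 0, 0, 0, 1, 0, 0, 0, 0, 0, 3, 0, 0, 1, 0, 3, 0, 0, 0, 0, 0]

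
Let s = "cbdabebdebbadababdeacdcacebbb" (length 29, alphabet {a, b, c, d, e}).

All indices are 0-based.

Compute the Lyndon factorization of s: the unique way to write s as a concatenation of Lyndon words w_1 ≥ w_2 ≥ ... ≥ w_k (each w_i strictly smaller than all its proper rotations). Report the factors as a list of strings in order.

["c", "bd", "abebdebbad", "ababdeacdcacebbb"]

emit factor 1: 'c' (i=0, period=1)
emit factor 2: 'bd' (i=1, period=2)
emit factor 3: 'abebdebbad' (i=3, period=10)
emit factor 4: 'ababdeacdcacebbb' (i=13, period=16)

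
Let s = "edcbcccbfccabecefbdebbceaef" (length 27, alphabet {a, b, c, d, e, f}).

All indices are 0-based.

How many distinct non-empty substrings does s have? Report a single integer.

rank | idx | suffix
   0 |  11 | abecefbdebbceaef
   1 |  24 | aef
   2 |  20 | bbceaef
   3 |   3 | bcccbfccabecefbdebbceaef
   4 |  21 | bceaef
   5 |  17 | bdebbceaef
   6 |  12 | becefbdebbceaef
   7 |   7 | bfccabecefbdebbceaef
   8 |  10 | cabecefbdebbceaef
   9 |   2 | cbcccbfccabecefbdebbceaef
  10 |   6 | cbfccabecefbdebbceaef
  11 |   9 | ccabecefbdebbceaef
  12 |   5 | ccbfccabecefbdebbceaef
  13 |   4 | cccbfccabecefbdebbceaef
  14 |  22 | ceaef
  15 |  14 | cefbdebbceaef
  16 |   1 | dcbcccbfccabecefbdebbceaef
  17 |  18 | debbceaef
  18 |  23 | eaef
  19 |  19 | ebbceaef
  20 |  13 | ecefbdebbceaef
  21 |   0 | edcbcccbfccabecefbdebbceaef
  22 |  25 | ef
  23 |  15 | efbdebbceaef
  24 |  26 | f
  25 |  16 | fbdebbceaef
  26 |   8 | fccabecefbdebbceaef

SA = [11, 24, 20, 3, 21, 17, 12, 7, 10, 2, 6, 9, 5, 4, 22, 14, 1, 18, 23, 19, 13, 0, 25, 15, 26, 16, 8]
rank  pair      lcp
   1  s[11:],s[24:]  1  'a'
   2  s[24:],s[20:]  0  ''
   3  s[20:],s[3:]  1  'b'
   4  s[3:],s[21:]  2  'bc'
   5  s[21:],s[17:]  1  'b'
   6  s[17:],s[12:]  1  'b'
   7  s[12:],s[7:]  1  'b'
   8  s[7:],s[10:]  0  ''
   9  s[10:],s[2:]  1  'c'
  10  s[2:],s[6:]  2  'cb'
  11  s[6:],s[9:]  1  'c'
  12  s[9:],s[5:]  2  'cc'
  13  s[5:],s[4:]  2  'cc'
  14  s[4:],s[22:]  1  'c'
  15  s[22:],s[14:]  2  'ce'
  16  s[14:],s[1:]  0  ''
  17  s[1:],s[18:]  1  'd'
  18  s[18:],s[23:]  0  ''
  19  s[23:],s[19:]  1  'e'
  20  s[19:],s[13:]  1  'e'
  21  s[13:],s[0:]  1  'e'
  22  s[0:],s[25:]  1  'e'
  23  s[25:],s[15:]  2  'ef'
  24  s[15:],s[26:]  0  ''
  25  s[26:],s[16:]  1  'f'
  26  s[16:],s[8:]  1  'f'

n(n+1)/2 = 27·28/2 = 378
Σ LCP = 0 + 1 + 0 + 1 + 2 + 1 + 1 + 1 + 0 + 1 + 2 + 1 + 2 + 2 + 1 + 2 + 0 + 1 + 0 + 1 + 1 + 1 + 1 + 2 + 0 + 1 + 1 = 27
distinct = 378 − 27 = 351

351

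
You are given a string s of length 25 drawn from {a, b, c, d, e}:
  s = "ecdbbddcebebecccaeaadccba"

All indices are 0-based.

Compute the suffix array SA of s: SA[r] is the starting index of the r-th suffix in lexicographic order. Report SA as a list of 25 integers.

rank | idx | suffix
   0 |  24 | a
   1 |  18 | aadccba
   2 |  19 | adccba
   3 |  16 | aeaadccba
   4 |  23 | ba
   5 |   3 | bbddcebebecccaeaadccba
   6 |   4 | bddcebebecccaeaadccba
   7 |   9 | bebecccaeaadccba
   8 |  11 | becccaeaadccba
   9 |  15 | caeaadccba
  10 |  22 | cba
  11 |  14 | ccaeaadccba
  12 |  21 | ccba
  13 |  13 | cccaeaadccba
  14 |   1 | cdbbddcebebecccaeaadccba
  15 |   7 | cebebecccaeaadccba
  16 |   2 | dbbddcebebecccaeaadccba
  17 |  20 | dccba
  18 |   6 | dcebebecccaeaadccba
  19 |   5 | ddcebebecccaeaadccba
  20 |  17 | eaadccba
  21 |   8 | ebebecccaeaadccba
  22 |  10 | ebecccaeaadccba
  23 |  12 | ecccaeaadccba
  24 |   0 | ecdbbddcebebecccaeaadccba

[24, 18, 19, 16, 23, 3, 4, 9, 11, 15, 22, 14, 21, 13, 1, 7, 2, 20, 6, 5, 17, 8, 10, 12, 0]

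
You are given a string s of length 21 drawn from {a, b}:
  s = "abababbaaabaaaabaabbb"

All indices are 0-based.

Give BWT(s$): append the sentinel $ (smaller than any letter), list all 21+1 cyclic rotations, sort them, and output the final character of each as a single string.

bbbaaabaa$bbababaaabaa

rank  rotation                last
    0  $abababbaaabaaaabaabbb  b
    1  aaaabaabbb$abababbaaab  b
    2  aaabaaaabaabbb$abababb  b
    3  aaabaabbb$abababbaaaba  a
    4  aabaaaabaabbb$abababba  a
    5  aabaabbb$abababbaaabaa  a
    6  aabbb$abababbaaabaaaab  b
    7  abaaaabaabbb$abababbaa  a
    8  abaabbb$abababbaaabaaa  a
    9  abababbaaabaaaabaabbb$  $
   10  ababbaaabaaaabaabbb$ab  b
   11  abbaaabaaaabaabbb$abab  b
   12  abbb$abababbaaabaaaaba  a
   13  b$abababbaaabaaaabaabb  b
   14  baaaabaabbb$abababbaaa  a
   15  baaabaaaabaabbb$ababab  b
   16  baabbb$abababbaaabaaaa  a
   17  bababbaaabaaaabaabbb$a  a
   18  babbaaabaaaabaabbb$aba  a
   19  bb$abababbaaabaaaabaab  b
   20  bbaaabaaaabaabbb$ababa  a
   21  bbb$abababbaaabaaaabaa  a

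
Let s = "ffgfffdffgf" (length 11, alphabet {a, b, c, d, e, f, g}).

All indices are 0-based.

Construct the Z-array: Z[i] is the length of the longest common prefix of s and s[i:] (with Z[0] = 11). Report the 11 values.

Z[0]=11
i=1: outside box; Z[1]=1 grow→box=[1,2)
i=2: outside box; Z[2]=0
i=3: outside box; Z[3]=2 grow→box=[3,5)
i=4: min(r-i=1, Z[1]=1)=1; Z[4]=2 grow→box=[4,6)
i=5: min(r-i=1, Z[1]=1)=1; Z[5]=1
i=6: outside box; Z[6]=0
i=7: outside box; Z[7]=4 grow→box=[7,11)
i=8: min(r-i=3, Z[1]=1)=1; Z[8]=1
i=9: min(r-i=2, Z[2]=0)=0; Z[9]=0
i=10: min(r-i=1, Z[3]=2)=1; Z[10]=1

[11, 1, 0, 2, 2, 1, 0, 4, 1, 0, 1]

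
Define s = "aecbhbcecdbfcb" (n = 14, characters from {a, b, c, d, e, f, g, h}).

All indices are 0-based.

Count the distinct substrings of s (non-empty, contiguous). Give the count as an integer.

96

rank | idx | suffix
   0 |   0 | aecbhbcecdbfcb
   1 |  13 | b
   2 |   5 | bcecdbfcb
   3 |  10 | bfcb
   4 |   3 | bhbcecdbfcb
   5 |  12 | cb
   6 |   2 | cbhbcecdbfcb
   7 |   8 | cdbfcb
   8 |   6 | cecdbfcb
   9 |   9 | dbfcb
  10 |   1 | ecbhbcecdbfcb
  11 |   7 | ecdbfcb
  12 |  11 | fcb
  13 |   4 | hbcecdbfcb

SA = [0, 13, 5, 10, 3, 12, 2, 8, 6, 9, 1, 7, 11, 4]
[i] adj suffixes → lcp
  [1] 0/13 → 0 ('')
  [2] 13/5 → 1 ('b')
  [3] 5/10 → 1 ('b')
  [4] 10/3 → 1 ('b')
  [5] 3/12 → 0 ('')
  [6] 12/2 → 2 ('cb')
  [7] 2/8 → 1 ('c')
  [8] 8/6 → 1 ('c')
  [9] 6/9 → 0 ('')
  [10] 9/1 → 0 ('')
  [11] 1/7 → 2 ('ec')
  [12] 7/11 → 0 ('')
  [13] 11/4 → 0 ('')

n(n+1)/2 = 14·15/2 = 105
Σ LCP = 0 + 0 + 1 + 1 + 1 + 0 + 2 + 1 + 1 + 0 + 0 + 2 + 0 + 0 = 9
distinct = 105 − 9 = 96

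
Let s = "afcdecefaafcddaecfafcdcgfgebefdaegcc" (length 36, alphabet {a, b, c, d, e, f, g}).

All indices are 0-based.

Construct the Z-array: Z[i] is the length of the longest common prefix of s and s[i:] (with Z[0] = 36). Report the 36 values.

Z[0]=36
i=1: fresh scan; Z[1]=0
i=2: fresh scan; Z[2]=0
i=3: fresh scan; Z[3]=0
i=4: fresh scan; Z[4]=0
i=5: fresh scan; Z[5]=0
i=6: fresh scan; Z[6]=0
i=7: fresh scan; Z[7]=0
i=8: fresh scan; Z[8]=1 grow→box=[8,9)
i=9: fresh scan; Z[9]=4 grow→box=[9,13)
i=10: min(r-i=3, Z[1]=0)=0; Z[10]=0
i=11: min(r-i=2, Z[2]=0)=0; Z[11]=0
i=12: min(r-i=1, Z[3]=0)=0; Z[12]=0
i=13: fresh scan; Z[13]=0
i=14: fresh scan; Z[14]=1 grow→box=[14,15)
i=15: fresh scan; Z[15]=0
i=16: fresh scan; Z[16]=0
i=17: fresh scan; Z[17]=0
i=18: fresh scan; Z[18]=4 grow→box=[18,22)
i=19: min(r-i=3, Z[1]=0)=0; Z[19]=0
i=20: min(r-i=2, Z[2]=0)=0; Z[20]=0
i=21: min(r-i=1, Z[3]=0)=0; Z[21]=0
i=22: fresh scan; Z[22]=0
i=23: fresh scan; Z[23]=0
i=24: fresh scan; Z[24]=0
i=25: fresh scan; Z[25]=0
i=26: fresh scan; Z[26]=0
i=27: fresh scan; Z[27]=0
i=28: fresh scan; Z[28]=0
i=29: fresh scan; Z[29]=0
i=30: fresh scan; Z[30]=0
i=31: fresh scan; Z[31]=1 grow→box=[31,32)
i=32: fresh scan; Z[32]=0
i=33: fresh scan; Z[33]=0
i=34: fresh scan; Z[34]=0
i=35: fresh scan; Z[35]=0

[36, 0, 0, 0, 0, 0, 0, 0, 1, 4, 0, 0, 0, 0, 1, 0, 0, 0, 4, 0, 0, 0, 0, 0, 0, 0, 0, 0, 0, 0, 0, 1, 0, 0, 0, 0]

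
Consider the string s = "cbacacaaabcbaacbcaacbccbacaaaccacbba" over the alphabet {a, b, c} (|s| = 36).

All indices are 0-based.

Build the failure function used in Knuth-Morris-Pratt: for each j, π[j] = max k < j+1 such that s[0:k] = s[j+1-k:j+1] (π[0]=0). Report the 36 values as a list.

π[0] = 0
j=1 s[j]='b': π[1]=0 (border '')
j=2 s[j]='a': π[2]=0 (border '')
j=3 s[j]='c': π[3]=1 (border 'c')
j=4 s[j]='a': k: 1→0; π[4]=0 (border '')
j=5 s[j]='c': π[5]=1 (border 'c')
j=6 s[j]='a': k: 1→0; π[6]=0 (border '')
j=7 s[j]='a': π[7]=0 (border '')
j=8 s[j]='a': π[8]=0 (border '')
j=9 s[j]='b': π[9]=0 (border '')
j=10 s[j]='c': π[10]=1 (border 'c')
j=11 s[j]='b': π[11]=2 (border 'cb')
j=12 s[j]='a': π[12]=3 (border 'cba')
j=13 s[j]='a': k: 3→0; π[13]=0 (border '')
j=14 s[j]='c': π[14]=1 (border 'c')
j=15 s[j]='b': π[15]=2 (border 'cb')
j=16 s[j]='c': k: 2→0; π[16]=1 (border 'c')
j=17 s[j]='a': k: 1→0; π[17]=0 (border '')
j=18 s[j]='a': π[18]=0 (border '')
j=19 s[j]='c': π[19]=1 (border 'c')
j=20 s[j]='b': π[20]=2 (border 'cb')
j=21 s[j]='c': k: 2→0; π[21]=1 (border 'c')
j=22 s[j]='c': k: 1→0; π[22]=1 (border 'c')
j=23 s[j]='b': π[23]=2 (border 'cb')
j=24 s[j]='a': π[24]=3 (border 'cba')
j=25 s[j]='c': π[25]=4 (border 'cbac')
j=26 s[j]='a': π[26]=5 (border 'cbaca')
j=27 s[j]='a': k: 5→0; π[27]=0 (border '')
j=28 s[j]='a': π[28]=0 (border '')
j=29 s[j]='c': π[29]=1 (border 'c')
j=30 s[j]='c': k: 1→0; π[30]=1 (border 'c')
j=31 s[j]='a': k: 1→0; π[31]=0 (border '')
j=32 s[j]='c': π[32]=1 (border 'c')
j=33 s[j]='b': π[33]=2 (border 'cb')
j=34 s[j]='b': k: 2→0; π[34]=0 (border '')
j=35 s[j]='a': π[35]=0 (border '')

[0, 0, 0, 1, 0, 1, 0, 0, 0, 0, 1, 2, 3, 0, 1, 2, 1, 0, 0, 1, 2, 1, 1, 2, 3, 4, 5, 0, 0, 1, 1, 0, 1, 2, 0, 0]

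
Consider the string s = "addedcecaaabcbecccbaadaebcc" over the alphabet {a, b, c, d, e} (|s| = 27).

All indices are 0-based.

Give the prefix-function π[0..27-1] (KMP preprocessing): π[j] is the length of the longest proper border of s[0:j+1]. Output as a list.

π[0] = 0
j=1 s[j]='d': π[1]=0 (border '')
j=2 s[j]='d': π[2]=0 (border '')
j=3 s[j]='e': π[3]=0 (border '')
j=4 s[j]='d': π[4]=0 (border '')
j=5 s[j]='c': π[5]=0 (border '')
j=6 s[j]='e': π[6]=0 (border '')
j=7 s[j]='c': π[7]=0 (border '')
j=8 s[j]='a': π[8]=1 (border 'a')
j=9 s[j]='a': k: 1→0; π[9]=1 (border 'a')
j=10 s[j]='a': k: 1→0; π[10]=1 (border 'a')
j=11 s[j]='b': k: 1→0; π[11]=0 (border '')
j=12 s[j]='c': π[12]=0 (border '')
j=13 s[j]='b': π[13]=0 (border '')
j=14 s[j]='e': π[14]=0 (border '')
j=15 s[j]='c': π[15]=0 (border '')
j=16 s[j]='c': π[16]=0 (border '')
j=17 s[j]='c': π[17]=0 (border '')
j=18 s[j]='b': π[18]=0 (border '')
j=19 s[j]='a': π[19]=1 (border 'a')
j=20 s[j]='a': k: 1→0; π[20]=1 (border 'a')
j=21 s[j]='d': π[21]=2 (border 'ad')
j=22 s[j]='a': k: 2→0; π[22]=1 (border 'a')
j=23 s[j]='e': k: 1→0; π[23]=0 (border '')
j=24 s[j]='b': π[24]=0 (border '')
j=25 s[j]='c': π[25]=0 (border '')
j=26 s[j]='c': π[26]=0 (border '')

[0, 0, 0, 0, 0, 0, 0, 0, 1, 1, 1, 0, 0, 0, 0, 0, 0, 0, 0, 1, 1, 2, 1, 0, 0, 0, 0]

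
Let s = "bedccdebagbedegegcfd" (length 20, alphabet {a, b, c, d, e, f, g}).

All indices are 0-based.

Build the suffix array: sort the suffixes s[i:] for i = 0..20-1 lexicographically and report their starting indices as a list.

rank→(start, suffix):
  0 → (8, 'agbedegegcfd')
  1 → (7, 'bagbedegegcfd')
  2 → (0, 'bedccdebagbedegegcfd')
  3 → (10, 'bedegegcfd')
  4 → (3, 'ccdebagbedegegcfd')
  5 → (4, 'cdebagbedegegcfd')
  6 → (17, 'cfd')
  7 → (19, 'd')
  8 → (2, 'dccdebagbedegegcfd')
  9 → (5, 'debagbedegegcfd')
  10 → (12, 'degegcfd')
  11 → (6, 'ebagbedegegcfd')
  12 → (1, 'edccdebagbedegegcfd')
  13 → (11, 'edegegcfd')
  14 → (15, 'egcfd')
  15 → (13, 'egegcfd')
  16 → (18, 'fd')
  17 → (9, 'gbedegegcfd')
  18 → (16, 'gcfd')
  19 → (14, 'gegcfd')

[8, 7, 0, 10, 3, 4, 17, 19, 2, 5, 12, 6, 1, 11, 15, 13, 18, 9, 16, 14]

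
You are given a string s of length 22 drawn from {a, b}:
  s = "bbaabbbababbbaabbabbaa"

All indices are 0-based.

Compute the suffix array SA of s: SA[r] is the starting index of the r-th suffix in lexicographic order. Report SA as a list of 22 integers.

[21, 20, 13, 2, 7, 17, 14, 9, 3, 19, 12, 1, 6, 16, 8, 18, 11, 0, 5, 15, 10, 4]

rank→(start, suffix):
  0 → (21, 'a')
  1 → (20, 'aa')
  2 → (13, 'aabbabbaa')
  3 → (2, 'aabbbababbbaabbabbaa')
  4 → (7, 'ababbbaabbabbaa')
  5 → (17, 'abbaa')
  6 → (14, 'abbabbaa')
  7 → (9, 'abbbaabbabbaa')
  8 → (3, 'abbbababbbaabbabbaa')
  9 → (19, 'baa')
  10 → (12, 'baabbabbaa')
  11 → (1, 'baabbbababbbaabbabbaa')
  12 → (6, 'bababbbaabbabbaa')
  13 → (16, 'babbaa')
  14 → (8, 'babbbaabbabbaa')
  15 → (18, 'bbaa')
  16 → (11, 'bbaabbabbaa')
  17 → (0, 'bbaabbbababbbaabbabbaa')
  18 → (5, 'bbababbbaabbabbaa')
  19 → (15, 'bbabbaa')
  20 → (10, 'bbbaabbabbaa')
  21 → (4, 'bbbababbbaabbabbaa')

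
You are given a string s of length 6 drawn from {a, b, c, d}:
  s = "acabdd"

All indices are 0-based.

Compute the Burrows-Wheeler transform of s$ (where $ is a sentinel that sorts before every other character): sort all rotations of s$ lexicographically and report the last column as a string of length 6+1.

rank  rotation last
    0  $acabdd  d
    1  abdd$ac  c
    2  acabdd$  $
    3  bdd$aca  a
    4  cabdd$a  a
    5  d$acabd  d
    6  dd$acab  b

dc$aadb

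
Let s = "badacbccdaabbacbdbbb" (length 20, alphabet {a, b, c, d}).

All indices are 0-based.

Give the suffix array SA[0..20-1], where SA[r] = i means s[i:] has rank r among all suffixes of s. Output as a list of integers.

[9, 10, 3, 13, 1, 19, 12, 0, 18, 11, 17, 5, 15, 4, 14, 6, 7, 8, 2, 16]

rank→(start, suffix):
  0 → (9, 'aabbacbdbbb')
  1 → (10, 'abbacbdbbb')
  2 → (3, 'acbccdaabbacbdbbb')
  3 → (13, 'acbdbbb')
  4 → (1, 'adacbccdaabbacbdbbb')
  5 → (19, 'b')
  6 → (12, 'bacbdbbb')
  7 → (0, 'badacbccdaabbacbdbbb')
  8 → (18, 'bb')
  9 → (11, 'bbacbdbbb')
  10 → (17, 'bbb')
  11 → (5, 'bccdaabbacbdbbb')
  12 → (15, 'bdbbb')
  13 → (4, 'cbccdaabbacbdbbb')
  14 → (14, 'cbdbbb')
  15 → (6, 'ccdaabbacbdbbb')
  16 → (7, 'cdaabbacbdbbb')
  17 → (8, 'daabbacbdbbb')
  18 → (2, 'dacbccdaabbacbdbbb')
  19 → (16, 'dbbb')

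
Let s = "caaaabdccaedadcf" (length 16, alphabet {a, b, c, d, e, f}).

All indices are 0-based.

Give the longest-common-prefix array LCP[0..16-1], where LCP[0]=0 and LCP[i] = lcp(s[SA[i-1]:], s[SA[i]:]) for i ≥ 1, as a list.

[0, 3, 2, 1, 1, 1, 0, 0, 2, 1, 1, 0, 1, 2, 0, 0]

sorted suffixes:
  #0 SA[0]=1  'aaaabdccaedadcf'
  #1 SA[1]=2  'aaabdccaedadcf'
  #2 SA[2]=3  'aabdccaedadcf'
  #3 SA[3]=4  'abdccaedadcf'
  #4 SA[4]=12  'adcf'
  #5 SA[5]=9  'aedadcf'
  #6 SA[6]=5  'bdccaedadcf'
  #7 SA[7]=0  'caaaabdccaedadcf'
  #8 SA[8]=8  'caedadcf'
  #9 SA[9]=7  'ccaedadcf'
  #10 SA[10]=14  'cf'
  #11 SA[11]=11  'dadcf'
  #12 SA[12]=6  'dccaedadcf'
  #13 SA[13]=13  'dcf'
  #14 SA[14]=10  'edadcf'
  #15 SA[15]=15  'f'

SA = [1, 2, 3, 4, 12, 9, 5, 0, 8, 7, 14, 11, 6, 13, 10, 15]
i: (SA[i-1],SA[i]) lcp shared
  1: (1,2) 3 'aaa'
  2: (2,3) 2 'aa'
  3: (3,4) 1 'a'
  4: (4,12) 1 'a'
  5: (12,9) 1 'a'
  6: (9,5) 0 ''
  7: (5,0) 0 ''
  8: (0,8) 2 'ca'
  9: (8,7) 1 'c'
  10: (7,14) 1 'c'
  11: (14,11) 0 ''
  12: (11,6) 1 'd'
  13: (6,13) 2 'dc'
  14: (13,10) 0 ''
  15: (10,15) 0 ''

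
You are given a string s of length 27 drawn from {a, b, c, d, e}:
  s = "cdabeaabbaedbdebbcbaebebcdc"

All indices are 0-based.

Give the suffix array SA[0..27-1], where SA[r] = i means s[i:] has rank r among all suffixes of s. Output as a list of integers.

[5, 6, 2, 19, 9, 18, 8, 7, 15, 16, 23, 12, 3, 21, 26, 17, 0, 24, 1, 11, 25, 13, 4, 14, 22, 20, 10]

rank→(start, suffix):
  0 → (5, 'aabbaedbdebbcbaebebcdc')
  1 → (6, 'abbaedbdebbcbaebebcdc')
  2 → (2, 'abeaabbaedbdebbcbaebebcdc')
  3 → (19, 'aebebcdc')
  4 → (9, 'aedbdebbcbaebebcdc')
  5 → (18, 'baebebcdc')
  6 → (8, 'baedbdebbcbaebebcdc')
  7 → (7, 'bbaedbdebbcbaebebcdc')
  8 → (15, 'bbcbaebebcdc')
  9 → (16, 'bcbaebebcdc')
  10 → (23, 'bcdc')
  11 → (12, 'bdebbcbaebebcdc')
  12 → (3, 'beaabbaedbdebbcbaebebcdc')
  13 → (21, 'bebcdc')
  14 → (26, 'c')
  15 → (17, 'cbaebebcdc')
  16 → (0, 'cdabeaabbaedbdebbcbaebebcdc')
  17 → (24, 'cdc')
  18 → (1, 'dabeaabbaedbdebbcbaebebcdc')
  19 → (11, 'dbdebbcbaebebcdc')
  20 → (25, 'dc')
  21 → (13, 'debbcbaebebcdc')
  22 → (4, 'eaabbaedbdebbcbaebebcdc')
  23 → (14, 'ebbcbaebebcdc')
  24 → (22, 'ebcdc')
  25 → (20, 'ebebcdc')
  26 → (10, 'edbdebbcbaebebcdc')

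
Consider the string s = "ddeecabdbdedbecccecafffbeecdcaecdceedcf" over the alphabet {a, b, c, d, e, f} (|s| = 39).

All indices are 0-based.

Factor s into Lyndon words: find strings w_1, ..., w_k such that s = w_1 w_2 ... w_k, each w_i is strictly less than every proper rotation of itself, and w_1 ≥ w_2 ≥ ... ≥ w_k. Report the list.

emit factor 1: 'ddee' (i=0, period=4)
emit factor 2: 'c' (i=4, period=1)
emit factor 3: 'abdbdedbecccecafffbeecdcaecdceedcf' (i=5, period=34)

["ddee", "c", "abdbdedbecccecafffbeecdcaecdceedcf"]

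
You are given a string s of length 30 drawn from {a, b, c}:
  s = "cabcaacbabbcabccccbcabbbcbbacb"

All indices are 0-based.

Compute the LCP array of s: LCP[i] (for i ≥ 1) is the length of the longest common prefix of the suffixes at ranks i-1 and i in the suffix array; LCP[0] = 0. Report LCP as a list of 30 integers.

sorted suffixes:
  #0 SA[0]=4  'aacbabbcabccccbcabbbcbbacb'
  #1 SA[1]=20  'abbbcbbacb'
  #2 SA[2]=8  'abbcabccccbcabbbcbbacb'
  #3 SA[3]=1  'abcaacbabbcabccccbcabbbcbbacb'
  #4 SA[4]=12  'abccccbcabbbcbbacb'
  #5 SA[5]=27  'acb'
  #6 SA[6]=5  'acbabbcabccccbcabbbcbbacb'
  #7 SA[7]=29  'b'
  #8 SA[8]=7  'babbcabccccbcabbbcbbacb'
  #9 SA[9]=26  'bacb'
  #10 SA[10]=25  'bbacb'
  #11 SA[11]=21  'bbbcbbacb'
  #12 SA[12]=9  'bbcabccccbcabbbcbbacb'
  #13 SA[13]=22  'bbcbbacb'
  #14 SA[14]=2  'bcaacbabbcabccccbcabbbcbbacb'
  #15 SA[15]=18  'bcabbbcbbacb'
  #16 SA[16]=10  'bcabccccbcabbbcbbacb'
  #17 SA[17]=23  'bcbbacb'
  #18 SA[18]=13  'bccccbcabbbcbbacb'
  #19 SA[19]=3  'caacbabbcabccccbcabbbcbbacb'
  #20 SA[20]=19  'cabbbcbbacb'
  #21 SA[21]=0  'cabcaacbabbcabccccbcabbbcbbacb'
  #22 SA[22]=11  'cabccccbcabbbcbbacb'
  #23 SA[23]=28  'cb'
  #24 SA[24]=6  'cbabbcabccccbcabbbcbbacb'
  #25 SA[25]=24  'cbbacb'
  #26 SA[26]=17  'cbcabbbcbbacb'
  #27 SA[27]=16  'ccbcabbbcbbacb'
  #28 SA[28]=15  'cccbcabbbcbbacb'
  #29 SA[29]=14  'ccccbcabbbcbbacb'

SA = [4, 20, 8, 1, 12, 27, 5, 29, 7, 26, 25, 21, 9, 22, 2, 18, 10, 23, 13, 3, 19, 0, 11, 28, 6, 24, 17, 16, 15, 14]
rank  pair      lcp
   1  s[4:],s[20:]  1  'a'
   2  s[20:],s[8:]  3  'abb'
   3  s[8:],s[1:]  2  'ab'
   4  s[1:],s[12:]  3  'abc'
   5  s[12:],s[27:]  1  'a'
   6  s[27:],s[5:]  3  'acb'
   7  s[5:],s[29:]  0  ''
   8  s[29:],s[7:]  1  'b'
   9  s[7:],s[26:]  2  'ba'
  10  s[26:],s[25:]  1  'b'
  11  s[25:],s[21:]  2  'bb'
  12  s[21:],s[9:]  2  'bb'
  13  s[9:],s[22:]  3  'bbc'
  14  s[22:],s[2:]  1  'b'
  15  s[2:],s[18:]  3  'bca'
  16  s[18:],s[10:]  4  'bcab'
  17  s[10:],s[23:]  2  'bc'
  18  s[23:],s[13:]  2  'bc'
  19  s[13:],s[3:]  0  ''
  20  s[3:],s[19:]  2  'ca'
  21  s[19:],s[0:]  3  'cab'
  22  s[0:],s[11:]  4  'cabc'
  23  s[11:],s[28:]  1  'c'
  24  s[28:],s[6:]  2  'cb'
  25  s[6:],s[24:]  2  'cb'
  26  s[24:],s[17:]  2  'cb'
  27  s[17:],s[16:]  1  'c'
  28  s[16:],s[15:]  2  'cc'
  29  s[15:],s[14:]  3  'ccc'

[0, 1, 3, 2, 3, 1, 3, 0, 1, 2, 1, 2, 2, 3, 1, 3, 4, 2, 2, 0, 2, 3, 4, 1, 2, 2, 2, 1, 2, 3]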